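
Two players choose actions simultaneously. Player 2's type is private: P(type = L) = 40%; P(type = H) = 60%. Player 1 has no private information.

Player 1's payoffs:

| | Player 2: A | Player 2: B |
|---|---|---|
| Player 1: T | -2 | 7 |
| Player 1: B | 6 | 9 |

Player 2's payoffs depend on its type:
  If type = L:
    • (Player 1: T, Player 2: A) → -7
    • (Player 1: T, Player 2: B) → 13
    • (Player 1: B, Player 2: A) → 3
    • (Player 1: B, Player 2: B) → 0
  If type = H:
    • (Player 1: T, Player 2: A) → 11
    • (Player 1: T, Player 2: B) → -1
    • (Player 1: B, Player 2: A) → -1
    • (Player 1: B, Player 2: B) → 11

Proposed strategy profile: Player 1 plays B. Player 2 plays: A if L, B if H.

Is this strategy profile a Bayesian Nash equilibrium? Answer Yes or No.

Player 1 plays B: E[B] = 0.4·(6) + 0.6·(9) = 7.8; E[T] = 3.4. Best-responding. ✓
Player 2 (type L), facing B: A gives 3, B gives 0. Proposed A is best. ✓
Player 2 (type H), facing B: A gives -1, B gives 11. Proposed B is best. ✓

Yes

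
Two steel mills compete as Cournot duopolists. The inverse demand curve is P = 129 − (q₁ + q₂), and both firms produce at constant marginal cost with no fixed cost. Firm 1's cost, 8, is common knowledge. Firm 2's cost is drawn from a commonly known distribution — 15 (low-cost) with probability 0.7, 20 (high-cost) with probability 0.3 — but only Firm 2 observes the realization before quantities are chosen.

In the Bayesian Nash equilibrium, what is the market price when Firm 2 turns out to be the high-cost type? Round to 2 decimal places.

Type-c best response for Firm 2: q₂(c) = (129 − c)/2 − q₁/2.
Firm 1 maximizes expected profit; its first-order condition is 129 − 2q₁ − E[q₂] − 8 = 0.
Substituting E[q₂] and solving: E[c₂] = 16.5, so q₁ = (129 − 2·8 + 16.5)/3 = 43.1667.
q₂(high-cost) = 32.9167, so P = 129 − (43.1667 + 32.9167) = 52.9167.

52.92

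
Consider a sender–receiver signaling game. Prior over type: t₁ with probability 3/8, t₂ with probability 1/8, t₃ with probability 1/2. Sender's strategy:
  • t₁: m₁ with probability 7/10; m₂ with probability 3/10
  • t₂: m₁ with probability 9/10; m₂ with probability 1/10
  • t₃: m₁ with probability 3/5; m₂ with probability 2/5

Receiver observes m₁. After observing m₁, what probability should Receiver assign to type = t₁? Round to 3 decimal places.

0.389

Apply Bayes' rule using the sender's strategy as the likelihood.
P(m₁) = (3/8)·(7/10) + (1/8)·(9/10) + (1/2)·(3/5) = 27/40
P(t₁ | m₁) = ((3/8)·(7/10)) / (27/40) = (21/80) / (27/40) = 7/18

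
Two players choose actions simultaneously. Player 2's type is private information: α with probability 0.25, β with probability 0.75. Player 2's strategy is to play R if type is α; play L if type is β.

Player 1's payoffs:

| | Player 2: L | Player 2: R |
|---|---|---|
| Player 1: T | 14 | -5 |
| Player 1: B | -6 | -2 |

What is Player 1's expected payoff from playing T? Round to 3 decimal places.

E[T] = 0.25·(-5) + 0.75·14 = (-1.25) + 10.5 = 9.25

9.250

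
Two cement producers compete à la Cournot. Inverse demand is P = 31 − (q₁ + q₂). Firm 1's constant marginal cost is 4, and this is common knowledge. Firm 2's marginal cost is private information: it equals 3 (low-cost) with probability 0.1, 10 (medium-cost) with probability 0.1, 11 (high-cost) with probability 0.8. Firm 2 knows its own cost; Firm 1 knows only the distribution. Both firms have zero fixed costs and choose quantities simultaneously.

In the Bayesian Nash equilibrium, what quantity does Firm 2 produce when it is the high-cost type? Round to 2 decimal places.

4.48

Type-c best response for Firm 2: q₂(c) = (31 − c)/2 − q₁/2.
Firm 1 maximizes expected profit; its first-order condition is 31 − 2q₁ − E[q₂] − 4 = 0.
Substituting E[q₂] and solving: E[c₂] = 10.1, so q₁ = (31 − 2·4 + 10.1)/3 = 11.0333.
q₂(high-cost) = (31 − 11 − 11.0333)/2 = 4.48333.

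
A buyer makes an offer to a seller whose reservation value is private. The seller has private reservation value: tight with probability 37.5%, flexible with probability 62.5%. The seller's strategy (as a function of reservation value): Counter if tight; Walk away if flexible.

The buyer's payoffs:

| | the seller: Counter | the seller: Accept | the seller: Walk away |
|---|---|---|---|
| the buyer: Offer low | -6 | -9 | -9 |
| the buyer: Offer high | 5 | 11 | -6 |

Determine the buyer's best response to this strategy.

Compute the buyer's expected payoff for each action, taking the expectation over the seller's type.
E[Offer low] = 0.375·(-6) + 0.625·(-9) = -7.875
E[Offer high] = 0.375·(5) + 0.625·(-6) = -1.875
Best response: Offer high (-1.875 is the largest).

Offer high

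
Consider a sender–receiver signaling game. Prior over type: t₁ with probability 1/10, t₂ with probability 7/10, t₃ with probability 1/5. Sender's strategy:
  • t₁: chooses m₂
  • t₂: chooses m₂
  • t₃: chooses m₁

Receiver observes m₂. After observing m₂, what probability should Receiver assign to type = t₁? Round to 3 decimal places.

P(m₂) = (1/10)·1 + (7/10)·1 + (1/5)·0 = 4/5
P(t₁ | m₂) = ((1/10)·1) / (4/5) = (1/10) / (4/5) = 1/8

0.125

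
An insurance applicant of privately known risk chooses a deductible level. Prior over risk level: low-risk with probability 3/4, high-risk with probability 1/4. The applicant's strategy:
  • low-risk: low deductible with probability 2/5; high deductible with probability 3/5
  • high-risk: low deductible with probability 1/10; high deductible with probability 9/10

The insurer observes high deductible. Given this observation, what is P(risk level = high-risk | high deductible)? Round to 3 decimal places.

0.333

Apply Bayes' rule using the sender's strategy as the likelihood.
P(high deductible) = (3/4)·(3/5) + (1/4)·(9/10) = 27/40
P(high-risk | high deductible) = ((1/4)·(9/10)) / (27/40) = (9/40) / (27/40) = 1/3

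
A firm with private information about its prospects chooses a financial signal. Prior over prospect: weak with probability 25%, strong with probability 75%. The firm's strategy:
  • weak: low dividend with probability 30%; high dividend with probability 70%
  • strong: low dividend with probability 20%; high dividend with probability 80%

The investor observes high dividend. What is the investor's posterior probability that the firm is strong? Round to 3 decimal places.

0.774

Apply Bayes' rule using the sender's strategy as the likelihood.
P(high dividend) = 0.25·0.7 + 0.75·0.8 = 0.775
P(strong | high dividend) = (0.75·0.8) / 0.775 = 0.6 / 0.775 = 0.774194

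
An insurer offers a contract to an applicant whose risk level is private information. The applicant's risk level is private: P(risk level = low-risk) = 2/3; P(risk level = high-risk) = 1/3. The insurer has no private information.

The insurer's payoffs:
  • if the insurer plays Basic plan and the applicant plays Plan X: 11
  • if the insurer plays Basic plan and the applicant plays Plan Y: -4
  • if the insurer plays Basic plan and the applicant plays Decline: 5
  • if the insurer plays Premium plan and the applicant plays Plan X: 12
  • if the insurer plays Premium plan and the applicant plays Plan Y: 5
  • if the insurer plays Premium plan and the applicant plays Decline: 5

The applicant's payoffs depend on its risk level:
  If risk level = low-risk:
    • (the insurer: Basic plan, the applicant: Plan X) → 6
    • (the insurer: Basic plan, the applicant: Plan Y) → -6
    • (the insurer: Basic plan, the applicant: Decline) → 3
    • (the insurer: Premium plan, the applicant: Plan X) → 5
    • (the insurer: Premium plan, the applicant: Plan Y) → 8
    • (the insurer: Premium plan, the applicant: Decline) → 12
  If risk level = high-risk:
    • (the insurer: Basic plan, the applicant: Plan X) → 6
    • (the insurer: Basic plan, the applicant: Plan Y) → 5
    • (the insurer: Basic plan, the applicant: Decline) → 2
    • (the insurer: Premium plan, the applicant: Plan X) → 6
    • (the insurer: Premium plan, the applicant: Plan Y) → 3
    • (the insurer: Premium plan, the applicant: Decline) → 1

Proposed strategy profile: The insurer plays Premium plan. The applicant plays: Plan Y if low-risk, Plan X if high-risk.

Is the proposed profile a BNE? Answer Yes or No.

The insurer plays Premium plan: E[Premium plan] = 2/3·(5) + 1/3·(12) = 22/3; E[Basic plan] = 1. Best-responding. ✓
The applicant (risk level low-risk), facing Premium plan: Plan X gives 5, Plan Y gives 8, Decline gives 12. Proposed Plan Y is not best — profitable deviation exists. ✗
The applicant (risk level high-risk), facing Premium plan: Plan X gives 6, Plan Y gives 3, Decline gives 1. Proposed Plan X is best. ✓

No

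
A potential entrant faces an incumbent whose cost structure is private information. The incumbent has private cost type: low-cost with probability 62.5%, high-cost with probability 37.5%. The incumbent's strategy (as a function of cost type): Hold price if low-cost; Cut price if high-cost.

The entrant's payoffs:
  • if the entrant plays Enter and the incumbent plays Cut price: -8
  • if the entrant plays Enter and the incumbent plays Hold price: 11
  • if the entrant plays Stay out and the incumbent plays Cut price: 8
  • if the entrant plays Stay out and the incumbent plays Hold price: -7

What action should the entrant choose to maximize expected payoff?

Enter

E[Enter] = 0.625·(11) + 0.375·(-8) = 3.875
E[Stay out] = 0.625·(-7) + 0.375·(8) = -1.375
Best response: Enter (3.875 is the largest).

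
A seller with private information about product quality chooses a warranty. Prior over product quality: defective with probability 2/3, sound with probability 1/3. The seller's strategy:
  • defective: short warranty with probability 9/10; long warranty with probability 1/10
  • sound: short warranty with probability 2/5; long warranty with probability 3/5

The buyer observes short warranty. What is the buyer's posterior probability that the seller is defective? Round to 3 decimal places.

P(short warranty) = (2/3)·(9/10) + (1/3)·(2/5) = 11/15
P(defective | short warranty) = ((2/3)·(9/10)) / (11/15) = (3/5) / (11/15) = 9/11

0.818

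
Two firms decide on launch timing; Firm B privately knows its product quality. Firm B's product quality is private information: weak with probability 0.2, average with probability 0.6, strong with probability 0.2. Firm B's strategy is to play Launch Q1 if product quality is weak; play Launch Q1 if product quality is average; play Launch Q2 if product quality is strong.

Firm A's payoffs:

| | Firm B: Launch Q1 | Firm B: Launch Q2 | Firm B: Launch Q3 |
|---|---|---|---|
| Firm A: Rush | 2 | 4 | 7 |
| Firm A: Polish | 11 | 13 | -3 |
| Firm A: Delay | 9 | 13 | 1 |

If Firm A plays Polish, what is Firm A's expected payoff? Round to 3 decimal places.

11.400

Take the expectation over Firm B's product quality, weighting each type's action by its prior probability.
E[Polish] = 0.2·11 + 0.6·11 + 0.2·13 = 2.2 + 6.6 + 2.6 = 11.4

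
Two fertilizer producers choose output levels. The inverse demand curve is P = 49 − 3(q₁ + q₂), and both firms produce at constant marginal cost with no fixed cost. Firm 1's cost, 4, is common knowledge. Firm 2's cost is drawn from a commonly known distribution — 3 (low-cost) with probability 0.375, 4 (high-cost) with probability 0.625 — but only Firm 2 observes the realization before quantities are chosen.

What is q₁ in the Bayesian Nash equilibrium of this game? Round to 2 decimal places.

4.96

Type-c best response for Firm 2: q₂(c) = (49 − c)/6 − q₁/2.
Firm 1 maximizes expected profit; its first-order condition is 49 − 6q₁ − 3E[q₂] − 4 = 0.
Substituting E[q₂] and solving: E[c₂] = 3.625, so q₁ = (49 − 2·4 + 3.625)/9 = 4.95833.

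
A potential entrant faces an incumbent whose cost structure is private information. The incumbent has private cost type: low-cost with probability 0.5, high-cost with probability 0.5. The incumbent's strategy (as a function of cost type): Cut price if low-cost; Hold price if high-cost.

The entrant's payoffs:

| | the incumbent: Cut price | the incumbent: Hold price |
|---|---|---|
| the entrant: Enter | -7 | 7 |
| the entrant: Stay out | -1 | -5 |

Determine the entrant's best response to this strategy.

E[Enter] = 0.5·(-7) + 0.5·(7) = 0
E[Stay out] = 0.5·(-1) + 0.5·(-5) = -3
Best response: Enter (0 is the largest).

Enter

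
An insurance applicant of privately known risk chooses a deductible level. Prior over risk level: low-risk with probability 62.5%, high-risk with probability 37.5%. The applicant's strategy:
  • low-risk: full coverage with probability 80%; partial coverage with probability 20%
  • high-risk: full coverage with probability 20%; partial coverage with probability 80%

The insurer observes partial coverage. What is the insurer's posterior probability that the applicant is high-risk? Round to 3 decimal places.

Apply Bayes' rule using the sender's strategy as the likelihood.
P(partial coverage) = 0.625·0.2 + 0.375·0.8 = 0.425
P(high-risk | partial coverage) = (0.375·0.8) / 0.425 = 0.3 / 0.425 = 0.705882

0.706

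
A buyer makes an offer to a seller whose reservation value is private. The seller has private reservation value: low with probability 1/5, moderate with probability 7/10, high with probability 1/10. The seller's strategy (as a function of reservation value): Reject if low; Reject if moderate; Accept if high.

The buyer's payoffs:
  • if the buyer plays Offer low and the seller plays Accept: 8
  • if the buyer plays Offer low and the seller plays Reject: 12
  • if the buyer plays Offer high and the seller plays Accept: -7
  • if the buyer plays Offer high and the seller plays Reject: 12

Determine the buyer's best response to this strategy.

Offer low

E[Offer low] = 1/5·(12) + 7/10·(12) + 1/10·(8) = 58/5
E[Offer high] = 1/5·(12) + 7/10·(12) + 1/10·(-7) = 101/10
Best response: Offer low (58/5 is the largest).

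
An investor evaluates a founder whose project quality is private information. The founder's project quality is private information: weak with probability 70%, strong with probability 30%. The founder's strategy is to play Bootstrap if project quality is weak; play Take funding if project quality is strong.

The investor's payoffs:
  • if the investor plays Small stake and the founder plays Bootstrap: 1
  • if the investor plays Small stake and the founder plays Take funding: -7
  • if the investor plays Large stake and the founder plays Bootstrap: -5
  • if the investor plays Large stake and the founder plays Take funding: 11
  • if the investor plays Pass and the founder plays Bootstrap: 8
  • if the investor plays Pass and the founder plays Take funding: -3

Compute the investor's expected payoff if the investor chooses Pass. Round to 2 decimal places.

4.70

E[Pass] = 0.7·8 + 0.3·(-3) = 5.6 + (-0.9) = 4.7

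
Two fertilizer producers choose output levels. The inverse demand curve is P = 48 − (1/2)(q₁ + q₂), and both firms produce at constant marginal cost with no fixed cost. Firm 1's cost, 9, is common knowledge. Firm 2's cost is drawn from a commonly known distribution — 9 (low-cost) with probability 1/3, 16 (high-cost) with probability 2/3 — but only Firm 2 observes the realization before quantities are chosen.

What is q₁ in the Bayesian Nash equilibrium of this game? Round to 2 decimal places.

Type-c best response for Firm 2: q₂(c) = (48 − c) − q₁/2.
Firm 1 maximizes expected profit; its first-order condition is 48 − q₁ − (1/2)E[q₂] − 9 = 0.
Substituting E[q₂] and solving: E[c₂] = 13.6667, so q₁ = (48 − 2·9 + 13.6667)/(3/2) = 29.1111.

29.11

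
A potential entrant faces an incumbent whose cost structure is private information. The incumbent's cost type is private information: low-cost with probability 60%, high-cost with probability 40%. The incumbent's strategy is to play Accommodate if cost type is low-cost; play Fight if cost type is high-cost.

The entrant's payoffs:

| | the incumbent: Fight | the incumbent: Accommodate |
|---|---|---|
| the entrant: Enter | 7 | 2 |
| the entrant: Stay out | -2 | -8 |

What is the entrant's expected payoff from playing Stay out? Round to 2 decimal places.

-5.60

E[Stay out] = 0.6·(-8) + 0.4·(-2) = (-4.8) + (-0.8) = -5.6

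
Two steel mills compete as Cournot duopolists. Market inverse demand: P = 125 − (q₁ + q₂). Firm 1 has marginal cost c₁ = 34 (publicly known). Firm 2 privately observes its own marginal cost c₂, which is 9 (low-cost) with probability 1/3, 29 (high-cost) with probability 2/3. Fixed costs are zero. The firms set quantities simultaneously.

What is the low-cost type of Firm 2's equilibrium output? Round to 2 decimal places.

44.78

Type-c best response for Firm 2: q₂(c) = (125 − c)/2 − q₁/2.
Firm 1 maximizes expected profit; its first-order condition is 125 − 2q₁ − E[q₂] − 34 = 0.
Substituting E[q₂] and solving: E[c₂] = 22.3333, so q₁ = (125 − 2·34 + 22.3333)/3 = 26.4444.
q₂(low-cost) = (125 − 9 − 26.4444)/2 = 44.7778.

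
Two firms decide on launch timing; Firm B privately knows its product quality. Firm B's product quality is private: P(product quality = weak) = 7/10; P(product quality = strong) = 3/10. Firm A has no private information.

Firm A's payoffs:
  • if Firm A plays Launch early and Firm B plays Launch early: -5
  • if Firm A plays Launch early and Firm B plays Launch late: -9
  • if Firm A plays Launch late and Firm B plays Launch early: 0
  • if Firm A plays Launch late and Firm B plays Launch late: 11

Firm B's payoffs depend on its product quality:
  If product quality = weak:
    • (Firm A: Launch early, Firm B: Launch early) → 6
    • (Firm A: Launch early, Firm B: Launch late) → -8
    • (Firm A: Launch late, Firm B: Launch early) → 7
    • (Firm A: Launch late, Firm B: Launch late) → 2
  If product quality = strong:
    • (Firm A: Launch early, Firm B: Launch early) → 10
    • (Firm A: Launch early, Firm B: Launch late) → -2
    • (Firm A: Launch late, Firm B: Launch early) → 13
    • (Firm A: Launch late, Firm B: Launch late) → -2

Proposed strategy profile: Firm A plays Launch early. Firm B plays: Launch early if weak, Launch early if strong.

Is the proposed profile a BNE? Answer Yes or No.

A profile is a BNE iff every type of every player is best-responding given beliefs about the other side.
Firm A plays Launch early: E[Launch early] = 7/10·(-5) + 3/10·(-5) = -5; E[Launch late] = 0. Not best-responding. ✗
Firm B (product quality weak), facing Launch early: Launch early gives 6, Launch late gives -8. Proposed Launch early is best. ✓
Firm B (product quality strong), facing Launch early: Launch early gives 10, Launch late gives -2. Proposed Launch early is best. ✓

No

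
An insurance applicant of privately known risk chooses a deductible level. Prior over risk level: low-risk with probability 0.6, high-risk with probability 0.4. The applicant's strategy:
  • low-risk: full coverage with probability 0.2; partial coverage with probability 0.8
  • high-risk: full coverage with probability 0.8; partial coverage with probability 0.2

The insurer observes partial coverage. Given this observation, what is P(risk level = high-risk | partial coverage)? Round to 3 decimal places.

0.143

Apply Bayes' rule using the sender's strategy as the likelihood.
P(partial coverage) = 0.6·0.8 + 0.4·0.2 = 0.56
P(high-risk | partial coverage) = (0.4·0.2) / 0.56 = 0.08 / 0.56 = 0.142857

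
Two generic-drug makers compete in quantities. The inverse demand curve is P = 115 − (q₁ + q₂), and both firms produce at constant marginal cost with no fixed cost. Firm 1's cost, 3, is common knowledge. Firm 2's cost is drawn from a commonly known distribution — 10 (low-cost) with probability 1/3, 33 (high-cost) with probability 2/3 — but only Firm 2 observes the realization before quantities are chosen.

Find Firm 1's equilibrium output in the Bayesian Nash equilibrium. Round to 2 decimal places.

Firm 2 with cost c maximizes (115 − (q₁+q₂) − c)·q₂, giving q₂(c) = (115 − c − q₁)/2.
E[c₂] = 1/3·10 + 2/3·33 = 25.3333
Firm 1's FOC against E[q₂] yields q₁ = (115 − 2·3 + E[c₂])/3 = (115 − 6 + 25.3333)/3 = 44.7778.

44.78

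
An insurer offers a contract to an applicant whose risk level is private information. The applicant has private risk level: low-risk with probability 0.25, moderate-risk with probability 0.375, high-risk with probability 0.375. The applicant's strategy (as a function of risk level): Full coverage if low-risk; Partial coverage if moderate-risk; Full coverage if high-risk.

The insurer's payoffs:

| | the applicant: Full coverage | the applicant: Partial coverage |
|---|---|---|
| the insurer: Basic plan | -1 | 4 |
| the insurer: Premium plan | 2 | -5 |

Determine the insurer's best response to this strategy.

Compute the insurer's expected payoff for each action, taking the expectation over the applicant's type.
E[Basic plan] = 0.25·(-1) + 0.375·(4) + 0.375·(-1) = 0.875
E[Premium plan] = 0.25·(2) + 0.375·(-5) + 0.375·(2) = -0.625
Best response: Basic plan (0.875 is the largest).

Basic plan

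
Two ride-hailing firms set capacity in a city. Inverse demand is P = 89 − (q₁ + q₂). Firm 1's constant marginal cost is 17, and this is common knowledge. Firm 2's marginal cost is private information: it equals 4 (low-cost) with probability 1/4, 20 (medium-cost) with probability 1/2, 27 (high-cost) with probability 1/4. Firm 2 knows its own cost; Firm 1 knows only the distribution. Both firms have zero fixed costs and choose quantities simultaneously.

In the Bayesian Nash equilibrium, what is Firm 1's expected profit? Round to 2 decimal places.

588.06

Type-c best response for Firm 2: q₂(c) = (89 − c)/2 − q₁/2.
Firm 1 maximizes expected profit; its first-order condition is 89 − 2q₁ − E[q₂] − 17 = 0.
Substituting E[q₂] and solving: E[c₂] = 17.75, so q₁ = (89 − 2·17 + 17.75)/3 = 24.25.
E[P] = 89 − (q₁ + E[q₂]) = 41.25; Firm 1's expected profit = (E[P] − 17)·q₁ = (41.25 − 17)·24.25 = 588.062.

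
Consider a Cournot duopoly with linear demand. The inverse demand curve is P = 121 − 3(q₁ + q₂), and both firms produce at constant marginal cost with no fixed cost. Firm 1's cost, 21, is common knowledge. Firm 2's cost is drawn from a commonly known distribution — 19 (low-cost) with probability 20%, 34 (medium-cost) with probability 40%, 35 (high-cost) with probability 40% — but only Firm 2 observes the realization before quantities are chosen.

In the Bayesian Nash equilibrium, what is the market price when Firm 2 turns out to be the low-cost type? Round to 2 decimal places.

Firm 2 with cost c maximizes (121 − 3(q₁+q₂) − c)·q₂, giving q₂(c) = (121 − c − 3q₁)/6.
E[c₂] = 0.2·19 + 0.4·34 + 0.4·35 = 31.4
Firm 1's FOC against E[q₂] yields q₁ = (121 − 2·21 + E[c₂])/9 = (121 − 42 + 31.4)/9 = 12.2667.
q₂(low-cost) = 10.8667, so P = 121 − 3·(12.2667 + 10.8667) = 51.6.

51.60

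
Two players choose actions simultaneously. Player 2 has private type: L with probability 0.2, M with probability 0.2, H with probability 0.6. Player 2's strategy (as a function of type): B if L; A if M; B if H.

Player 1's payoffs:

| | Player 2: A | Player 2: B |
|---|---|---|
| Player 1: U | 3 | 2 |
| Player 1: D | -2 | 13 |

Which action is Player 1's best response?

D

E[U] = 0.2·(2) + 0.2·(3) + 0.6·(2) = 2.2
E[D] = 0.2·(13) + 0.2·(-2) + 0.6·(13) = 10
Best response: D (10 is the largest).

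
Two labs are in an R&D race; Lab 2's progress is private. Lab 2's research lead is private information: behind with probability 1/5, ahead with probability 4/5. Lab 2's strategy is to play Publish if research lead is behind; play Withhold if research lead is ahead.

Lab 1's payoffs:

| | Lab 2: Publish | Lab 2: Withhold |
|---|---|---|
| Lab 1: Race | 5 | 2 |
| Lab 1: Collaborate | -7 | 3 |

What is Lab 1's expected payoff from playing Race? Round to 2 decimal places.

Take the expectation over Lab 2's research lead, weighting each type's action by its prior probability.
E[Race] = 1/5·5 + 4/5·2 = 1 + 8/5 = 13/5

2.60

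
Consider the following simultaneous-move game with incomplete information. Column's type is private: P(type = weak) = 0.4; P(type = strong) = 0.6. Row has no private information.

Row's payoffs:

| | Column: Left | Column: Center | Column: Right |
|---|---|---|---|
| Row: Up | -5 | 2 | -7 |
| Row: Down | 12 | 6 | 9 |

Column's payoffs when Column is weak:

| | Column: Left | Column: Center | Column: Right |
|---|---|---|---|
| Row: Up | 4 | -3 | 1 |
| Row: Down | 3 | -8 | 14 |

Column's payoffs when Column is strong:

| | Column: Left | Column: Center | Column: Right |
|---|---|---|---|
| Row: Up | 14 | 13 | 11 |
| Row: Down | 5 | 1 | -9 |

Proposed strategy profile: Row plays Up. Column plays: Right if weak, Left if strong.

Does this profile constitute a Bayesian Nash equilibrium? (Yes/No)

No

Row plays Up: E[Up] = 0.4·(-7) + 0.6·(-5) = -5.8; E[Down] = 10.8. Not best-responding. ✗
Column (type weak), facing Up: Left gives 4, Center gives -3, Right gives 1. Proposed Right is not best — profitable deviation exists. ✗
Column (type strong), facing Up: Left gives 14, Center gives 13, Right gives 11. Proposed Left is best. ✓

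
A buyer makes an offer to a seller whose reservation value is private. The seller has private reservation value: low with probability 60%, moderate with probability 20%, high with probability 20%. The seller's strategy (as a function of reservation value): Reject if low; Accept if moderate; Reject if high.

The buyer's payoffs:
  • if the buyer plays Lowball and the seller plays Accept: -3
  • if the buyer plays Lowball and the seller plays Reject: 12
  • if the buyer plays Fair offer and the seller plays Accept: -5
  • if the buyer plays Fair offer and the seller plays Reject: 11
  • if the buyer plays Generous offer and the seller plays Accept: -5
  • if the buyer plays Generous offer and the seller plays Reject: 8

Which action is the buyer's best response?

E[Lowball] = 0.6·(12) + 0.2·(-3) + 0.2·(12) = 9
E[Fair offer] = 0.6·(11) + 0.2·(-5) + 0.2·(11) = 7.8
E[Generous offer] = 0.6·(8) + 0.2·(-5) + 0.2·(8) = 5.4
Best response: Lowball (9 is the largest).

Lowball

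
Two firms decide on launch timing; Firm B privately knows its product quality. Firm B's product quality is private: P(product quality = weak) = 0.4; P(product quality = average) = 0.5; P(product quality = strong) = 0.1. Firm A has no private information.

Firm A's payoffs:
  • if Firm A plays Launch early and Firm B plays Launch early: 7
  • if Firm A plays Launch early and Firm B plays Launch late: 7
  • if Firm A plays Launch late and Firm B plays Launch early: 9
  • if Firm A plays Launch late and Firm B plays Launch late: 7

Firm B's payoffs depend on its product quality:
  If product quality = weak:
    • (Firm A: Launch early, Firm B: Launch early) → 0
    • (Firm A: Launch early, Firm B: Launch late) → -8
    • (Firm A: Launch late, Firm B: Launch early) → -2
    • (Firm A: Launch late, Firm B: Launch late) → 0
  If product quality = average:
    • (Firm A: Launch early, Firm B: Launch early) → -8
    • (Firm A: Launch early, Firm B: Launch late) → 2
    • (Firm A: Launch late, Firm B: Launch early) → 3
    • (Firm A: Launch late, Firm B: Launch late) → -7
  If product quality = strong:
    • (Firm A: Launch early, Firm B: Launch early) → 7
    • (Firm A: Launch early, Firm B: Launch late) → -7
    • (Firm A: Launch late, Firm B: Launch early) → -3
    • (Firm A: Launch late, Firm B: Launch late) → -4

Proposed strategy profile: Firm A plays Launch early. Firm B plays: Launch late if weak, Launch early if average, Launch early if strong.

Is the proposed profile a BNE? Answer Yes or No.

No

A profile is a BNE iff every type of every player is best-responding given beliefs about the other side.
Firm A plays Launch early: E[Launch early] = 0.4·(7) + 0.5·(7) + 0.1·(7) = 7; E[Launch late] = 8.2. Not best-responding. ✗
Firm B (product quality weak), facing Launch early: Launch early gives 0, Launch late gives -8. Proposed Launch late is not best — profitable deviation exists. ✗
Firm B (product quality average), facing Launch early: Launch early gives -8, Launch late gives 2. Proposed Launch early is not best — profitable deviation exists. ✗
Firm B (product quality strong), facing Launch early: Launch early gives 7, Launch late gives -7. Proposed Launch early is best. ✓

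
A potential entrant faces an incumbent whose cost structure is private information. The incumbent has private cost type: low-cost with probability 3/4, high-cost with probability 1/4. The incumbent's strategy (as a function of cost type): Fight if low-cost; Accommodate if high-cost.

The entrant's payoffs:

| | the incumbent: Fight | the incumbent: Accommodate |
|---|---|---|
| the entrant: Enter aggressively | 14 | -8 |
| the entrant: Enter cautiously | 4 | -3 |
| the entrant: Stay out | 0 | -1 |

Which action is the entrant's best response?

E[Enter aggressively] = 3/4·(14) + 1/4·(-8) = 17/2
E[Enter cautiously] = 3/4·(4) + 1/4·(-3) = 9/4
E[Stay out] = 3/4·(0) + 1/4·(-1) = -1/4
Best response: Enter aggressively (17/2 is the largest).

Enter aggressively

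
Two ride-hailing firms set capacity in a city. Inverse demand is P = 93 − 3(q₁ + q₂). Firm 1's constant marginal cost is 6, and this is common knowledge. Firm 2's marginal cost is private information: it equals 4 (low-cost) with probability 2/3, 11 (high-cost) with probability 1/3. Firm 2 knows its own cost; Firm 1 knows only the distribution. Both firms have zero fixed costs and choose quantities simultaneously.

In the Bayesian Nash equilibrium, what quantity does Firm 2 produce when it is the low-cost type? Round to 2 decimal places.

Firm 2 with cost c maximizes (93 − 3(q₁+q₂) − c)·q₂, giving q₂(c) = (93 − c − 3q₁)/6.
E[c₂] = 2/3·4 + 1/3·11 = 6.33333
Firm 1's FOC against E[q₂] yields q₁ = (93 − 2·6 + E[c₂])/9 = (93 − 12 + 6.33333)/9 = 9.7037.
q₂(low-cost) = (93 − 4 − 3·9.7037)/6 = 9.98148.

9.98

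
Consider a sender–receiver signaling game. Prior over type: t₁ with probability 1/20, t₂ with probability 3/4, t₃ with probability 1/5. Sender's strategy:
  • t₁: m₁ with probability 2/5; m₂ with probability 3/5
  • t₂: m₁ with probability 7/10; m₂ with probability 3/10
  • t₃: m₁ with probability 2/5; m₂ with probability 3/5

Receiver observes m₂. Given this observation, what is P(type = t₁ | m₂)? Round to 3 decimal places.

P(m₂) = (1/20)·(3/5) + (3/4)·(3/10) + (1/5)·(3/5) = 3/8
P(t₁ | m₂) = ((1/20)·(3/5)) / (3/8) = (3/100) / (3/8) = 2/25

0.080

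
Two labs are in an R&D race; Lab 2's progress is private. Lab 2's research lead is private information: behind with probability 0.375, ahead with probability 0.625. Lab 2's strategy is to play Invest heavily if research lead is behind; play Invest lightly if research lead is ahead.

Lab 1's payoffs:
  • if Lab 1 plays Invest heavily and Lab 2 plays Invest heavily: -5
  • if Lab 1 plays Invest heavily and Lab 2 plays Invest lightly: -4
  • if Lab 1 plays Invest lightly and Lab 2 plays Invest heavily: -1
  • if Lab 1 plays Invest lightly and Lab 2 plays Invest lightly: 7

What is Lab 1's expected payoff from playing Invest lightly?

4

Take the expectation over Lab 2's research lead, weighting each type's action by its prior probability.
E[Invest lightly] = 0.375·(-1) + 0.625·7 = (-0.375) + 4.375 = 4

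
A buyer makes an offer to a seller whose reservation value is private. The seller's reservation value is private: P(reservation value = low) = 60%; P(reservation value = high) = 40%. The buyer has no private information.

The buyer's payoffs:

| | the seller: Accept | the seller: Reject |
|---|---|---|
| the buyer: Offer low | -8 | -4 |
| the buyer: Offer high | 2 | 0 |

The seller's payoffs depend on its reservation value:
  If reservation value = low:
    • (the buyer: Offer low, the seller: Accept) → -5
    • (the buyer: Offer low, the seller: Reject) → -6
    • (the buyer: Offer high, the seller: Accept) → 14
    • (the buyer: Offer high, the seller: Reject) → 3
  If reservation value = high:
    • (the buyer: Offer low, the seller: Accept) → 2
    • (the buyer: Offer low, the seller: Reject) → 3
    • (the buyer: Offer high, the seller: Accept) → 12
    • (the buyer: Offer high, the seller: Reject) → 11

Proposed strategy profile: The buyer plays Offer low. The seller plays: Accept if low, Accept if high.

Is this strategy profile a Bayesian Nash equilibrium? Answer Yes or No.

No

The buyer plays Offer low: E[Offer low] = 0.6·(-8) + 0.4·(-8) = -8; E[Offer high] = 2. Not best-responding. ✗
The seller (reservation value low), facing Offer low: Accept gives -5, Reject gives -6. Proposed Accept is best. ✓
The seller (reservation value high), facing Offer low: Accept gives 2, Reject gives 3. Proposed Accept is not best — profitable deviation exists. ✗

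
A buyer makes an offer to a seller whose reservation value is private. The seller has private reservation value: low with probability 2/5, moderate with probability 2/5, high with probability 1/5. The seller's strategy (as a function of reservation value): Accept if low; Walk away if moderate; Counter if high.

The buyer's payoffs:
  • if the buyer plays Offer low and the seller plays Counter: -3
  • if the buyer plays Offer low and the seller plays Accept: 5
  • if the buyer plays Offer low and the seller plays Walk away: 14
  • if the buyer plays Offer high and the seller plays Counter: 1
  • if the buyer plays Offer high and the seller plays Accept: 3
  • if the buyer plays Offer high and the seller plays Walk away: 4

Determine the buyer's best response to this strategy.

E[Offer low] = 2/5·(5) + 2/5·(14) + 1/5·(-3) = 7
E[Offer high] = 2/5·(3) + 2/5·(4) + 1/5·(1) = 3
Best response: Offer low (7 is the largest).

Offer low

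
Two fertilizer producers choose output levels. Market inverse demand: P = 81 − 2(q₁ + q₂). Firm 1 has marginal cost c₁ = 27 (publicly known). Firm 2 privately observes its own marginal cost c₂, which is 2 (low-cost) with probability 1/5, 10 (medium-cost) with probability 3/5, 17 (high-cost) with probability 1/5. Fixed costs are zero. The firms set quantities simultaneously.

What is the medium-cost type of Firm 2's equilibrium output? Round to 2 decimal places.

14.68

Type-c best response for Firm 2: q₂(c) = (81 − c)/4 − q₁/2.
Firm 1 maximizes expected profit; its first-order condition is 81 − 4q₁ − 2E[q₂] − 27 = 0.
Substituting E[q₂] and solving: E[c₂] = 9.8, so q₁ = (81 − 2·27 + 9.8)/6 = 6.13333.
q₂(medium-cost) = (81 − 10 − 2·6.13333)/4 = 14.6833.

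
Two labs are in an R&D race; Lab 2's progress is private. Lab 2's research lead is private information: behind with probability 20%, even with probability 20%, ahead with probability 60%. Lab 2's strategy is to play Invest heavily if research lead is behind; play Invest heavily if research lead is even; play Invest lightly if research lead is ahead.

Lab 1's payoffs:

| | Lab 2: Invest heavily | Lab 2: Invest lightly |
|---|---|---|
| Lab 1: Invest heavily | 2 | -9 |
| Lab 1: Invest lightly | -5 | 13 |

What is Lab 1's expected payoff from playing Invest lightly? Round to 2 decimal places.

E[Invest lightly] = 0.2·(-5) + 0.2·(-5) + 0.6·13 = (-1) + (-1) + 7.8 = 5.8

5.80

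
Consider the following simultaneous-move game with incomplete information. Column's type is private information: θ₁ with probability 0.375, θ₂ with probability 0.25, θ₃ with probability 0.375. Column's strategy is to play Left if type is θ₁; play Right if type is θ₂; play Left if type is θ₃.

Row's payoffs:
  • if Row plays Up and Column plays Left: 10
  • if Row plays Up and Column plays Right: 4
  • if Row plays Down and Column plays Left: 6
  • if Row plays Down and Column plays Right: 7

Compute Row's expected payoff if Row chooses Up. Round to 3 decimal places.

E[Up] = 0.375·10 + 0.25·4 + 0.375·10 = 3.75 + 1 + 3.75 = 8.5

8.500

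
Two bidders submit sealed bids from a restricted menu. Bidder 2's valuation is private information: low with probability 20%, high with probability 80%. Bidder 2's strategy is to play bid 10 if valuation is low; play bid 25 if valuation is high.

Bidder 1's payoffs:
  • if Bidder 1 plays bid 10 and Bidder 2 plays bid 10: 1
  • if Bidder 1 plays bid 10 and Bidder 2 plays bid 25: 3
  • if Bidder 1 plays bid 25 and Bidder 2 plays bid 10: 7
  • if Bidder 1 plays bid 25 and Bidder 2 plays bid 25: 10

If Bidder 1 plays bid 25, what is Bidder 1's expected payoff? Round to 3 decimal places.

Take the expectation over Bidder 2's valuation, weighting each type's action by its prior probability.
E[bid 25] = 0.2·7 + 0.8·10 = 1.4 + 8 = 9.4

9.400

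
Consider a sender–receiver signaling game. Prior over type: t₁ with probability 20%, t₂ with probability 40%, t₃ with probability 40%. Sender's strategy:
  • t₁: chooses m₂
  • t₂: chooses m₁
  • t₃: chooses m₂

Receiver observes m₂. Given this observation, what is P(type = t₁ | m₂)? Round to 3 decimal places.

P(m₂) = 0.2·1 + 0.4·0 + 0.4·1 = 0.6
P(t₁ | m₂) = (0.2·1) / 0.6 = 0.2 / 0.6 = 0.333333

0.333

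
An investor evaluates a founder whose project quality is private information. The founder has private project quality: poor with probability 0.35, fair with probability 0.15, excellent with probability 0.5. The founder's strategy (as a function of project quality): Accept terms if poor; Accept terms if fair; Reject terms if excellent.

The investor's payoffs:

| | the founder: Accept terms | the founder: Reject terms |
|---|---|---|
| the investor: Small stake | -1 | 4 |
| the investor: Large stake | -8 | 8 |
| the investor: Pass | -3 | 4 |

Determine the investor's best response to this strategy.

Small stake

E[Small stake] = 0.35·(-1) + 0.15·(-1) + 0.5·(4) = 1.5
E[Large stake] = 0.35·(-8) + 0.15·(-8) + 0.5·(8) = 0
E[Pass] = 0.35·(-3) + 0.15·(-3) + 0.5·(4) = 0.5
Best response: Small stake (1.5 is the largest).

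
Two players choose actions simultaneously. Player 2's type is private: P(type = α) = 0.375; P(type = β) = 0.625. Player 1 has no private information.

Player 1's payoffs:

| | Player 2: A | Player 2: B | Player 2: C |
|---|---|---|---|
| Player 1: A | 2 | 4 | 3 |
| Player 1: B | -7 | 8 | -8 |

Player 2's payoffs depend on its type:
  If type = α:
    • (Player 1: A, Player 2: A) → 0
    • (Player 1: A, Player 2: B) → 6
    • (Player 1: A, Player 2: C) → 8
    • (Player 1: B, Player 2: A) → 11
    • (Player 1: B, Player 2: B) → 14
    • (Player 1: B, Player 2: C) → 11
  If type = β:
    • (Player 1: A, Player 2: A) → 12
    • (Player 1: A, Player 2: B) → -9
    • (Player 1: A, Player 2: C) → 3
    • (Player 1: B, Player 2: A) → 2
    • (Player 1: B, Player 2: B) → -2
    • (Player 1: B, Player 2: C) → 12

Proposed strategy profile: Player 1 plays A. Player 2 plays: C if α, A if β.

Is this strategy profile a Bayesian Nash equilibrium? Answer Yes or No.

A profile is a BNE iff every type of every player is best-responding given beliefs about the other side.
Player 1 plays A: E[A] = 0.375·(3) + 0.625·(2) = 2.375; E[B] = -7.375. Best-responding. ✓
Player 2 (type α), facing A: A gives 0, B gives 6, C gives 8. Proposed C is best. ✓
Player 2 (type β), facing A: A gives 12, B gives -9, C gives 3. Proposed A is best. ✓

Yes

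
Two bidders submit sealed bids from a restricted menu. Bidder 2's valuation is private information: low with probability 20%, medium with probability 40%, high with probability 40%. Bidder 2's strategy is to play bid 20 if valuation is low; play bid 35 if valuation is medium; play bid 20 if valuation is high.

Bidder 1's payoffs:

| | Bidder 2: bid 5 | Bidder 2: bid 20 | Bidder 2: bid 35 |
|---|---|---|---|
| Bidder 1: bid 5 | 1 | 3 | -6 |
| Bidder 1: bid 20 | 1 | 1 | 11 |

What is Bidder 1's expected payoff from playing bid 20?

5

E[bid 20] = 0.2·1 + 0.4·11 + 0.4·1 = 0.2 + 4.4 + 0.4 = 5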